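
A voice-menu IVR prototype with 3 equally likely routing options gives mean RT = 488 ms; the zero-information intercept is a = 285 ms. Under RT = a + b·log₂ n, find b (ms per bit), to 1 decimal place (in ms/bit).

b = (488 − 285) / log₂(3) = 203 / 1.5850 = 128.079 ms/bit.

128.1 ms/bit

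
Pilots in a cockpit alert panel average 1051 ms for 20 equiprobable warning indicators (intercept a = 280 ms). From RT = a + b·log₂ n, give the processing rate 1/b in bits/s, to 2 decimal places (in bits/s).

b = (1051 − 280)/log₂ 20 = 771/4.3219 = 178.393 ms per bit = 0.17839 s/bit; the reciprocal is 5.606 bits/s.

5.61 bits/s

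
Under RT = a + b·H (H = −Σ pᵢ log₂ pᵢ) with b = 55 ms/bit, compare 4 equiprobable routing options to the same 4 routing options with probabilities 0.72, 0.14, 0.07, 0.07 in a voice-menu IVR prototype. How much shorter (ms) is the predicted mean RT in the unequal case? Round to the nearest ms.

40 ms

Equiprobable entropy H₀ = log₂ 4 = 2.0000 bits.
Skewed entropy H = −Σ pᵢ log₂ pᵢ = 1.2755 bits.
ΔRT = b·(H₀ − H) = 55 × 0.7245 = 39.85 ms.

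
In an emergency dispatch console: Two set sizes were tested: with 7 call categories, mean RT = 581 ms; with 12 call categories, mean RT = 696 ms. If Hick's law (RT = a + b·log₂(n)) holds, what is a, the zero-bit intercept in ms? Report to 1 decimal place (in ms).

165.8 ms

Slope: b = (696 − 581) / (log₂ 12 − log₂ 7) = 115/0.7776 = 147.890 ms/bit.
Intercept: a = 581 − 147.890·log₂(7) = 165.822 ms.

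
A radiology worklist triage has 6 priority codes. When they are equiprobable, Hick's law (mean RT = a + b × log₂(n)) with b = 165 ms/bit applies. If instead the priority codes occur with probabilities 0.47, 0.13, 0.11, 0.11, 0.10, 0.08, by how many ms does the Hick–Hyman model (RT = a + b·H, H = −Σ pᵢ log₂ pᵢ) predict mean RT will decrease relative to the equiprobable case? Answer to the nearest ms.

60 ms

Equiprobable entropy H₀ = log₂ 6 = 2.5850 bits.
Skewed entropy H = −Σ pᵢ log₂ pᵢ = 2.2189 bits.
ΔRT = b·(H₀ − H) = 165 × 0.3661 = 60.40 ms.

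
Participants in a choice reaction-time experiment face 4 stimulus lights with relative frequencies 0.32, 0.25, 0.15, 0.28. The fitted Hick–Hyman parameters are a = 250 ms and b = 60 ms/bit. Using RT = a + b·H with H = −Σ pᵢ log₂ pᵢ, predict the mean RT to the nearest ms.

367 ms

Entropy contributions −pᵢ log₂ pᵢ: 0.5260, 0.5000, 0.4105, 0.5142; sum H = 1.9508 bits.
RT = a + bH = 250 + 60·1.9508 = 367.05 ms.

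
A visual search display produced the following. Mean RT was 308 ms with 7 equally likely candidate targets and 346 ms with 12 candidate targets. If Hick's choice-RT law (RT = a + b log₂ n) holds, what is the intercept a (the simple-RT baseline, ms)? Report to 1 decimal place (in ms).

170.8 ms

Slope: b = (346 − 308) / (log₂ 12 − log₂ 7) = 38/0.7776 = 48.868 ms/bit.
Intercept: a = 308 − 48.868·log₂(7) = 170.811 ms.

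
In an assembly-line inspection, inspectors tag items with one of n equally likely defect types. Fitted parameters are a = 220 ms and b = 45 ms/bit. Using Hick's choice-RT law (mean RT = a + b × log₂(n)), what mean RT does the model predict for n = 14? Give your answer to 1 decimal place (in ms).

log₂(14) = 3.8074 bits, so RT = 220 + 45 × 3.8074 ≈ 391.331 ms.

391.3 ms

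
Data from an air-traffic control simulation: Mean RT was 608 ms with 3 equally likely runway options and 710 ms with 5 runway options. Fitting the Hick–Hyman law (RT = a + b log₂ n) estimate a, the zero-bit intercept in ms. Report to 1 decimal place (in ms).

b = (RT₂ − RT₁)/(log₂ n₂ − log₂ n₁) = (710 − 608)/(2.3219 − 1.5850) = 138.405 ms/bit.
a = RT₁ − b·log₂ n₁ = 608 − 138.405 × 1.5850 = 388.633 ms.

388.6 ms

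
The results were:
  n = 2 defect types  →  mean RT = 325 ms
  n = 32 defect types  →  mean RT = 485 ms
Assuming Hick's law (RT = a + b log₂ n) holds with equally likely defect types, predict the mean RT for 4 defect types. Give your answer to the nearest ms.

RT is linear in log₂ n, so two points fix the line:
  b = (485 − 325) / (log₂ 32 − log₂ 2) = 160 / (5 − 1) = 40 ms/bit
  a = 325 − 40 × 1 = 285 ms
Then RT(4) = 285 + 40 × log₂ 4 = 285 + 40 × 2 ≈ 365.000 ms.

365 ms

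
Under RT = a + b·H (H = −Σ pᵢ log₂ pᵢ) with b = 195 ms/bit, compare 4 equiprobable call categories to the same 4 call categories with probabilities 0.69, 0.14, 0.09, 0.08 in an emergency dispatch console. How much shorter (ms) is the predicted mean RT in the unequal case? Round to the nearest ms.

The RT saving is b·ΔH. Equiprobable H₀ = log₂(4) = 2.0000 bits; with the given probabilities H = 1.3707 bits.
b·(H₀ − H) = 195 × (2.0000 − 1.3707) = 122.72 ms.

123 ms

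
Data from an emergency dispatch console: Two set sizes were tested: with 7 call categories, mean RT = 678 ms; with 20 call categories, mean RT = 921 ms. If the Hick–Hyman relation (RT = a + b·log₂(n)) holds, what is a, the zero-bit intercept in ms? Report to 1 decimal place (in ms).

Slope: b = (921 − 678) / (log₂ 20 − log₂ 7) = 243/1.5146 = 160.441 ms/bit.
Intercept: a = 678 − 160.441·log₂(7) = 227.584 ms.

227.6 ms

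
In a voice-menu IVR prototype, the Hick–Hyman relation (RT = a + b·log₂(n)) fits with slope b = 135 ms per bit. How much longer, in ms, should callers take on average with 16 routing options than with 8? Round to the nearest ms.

135 ms

Only the slope matters, since a is common to both: ΔRT = b·log₂(n₂/n₁).
log₂(16) − log₂(8) = log₂(16/8) = log₂(2) = 1.
ΔRT = 135 × 1.0000 = 135.000 ms.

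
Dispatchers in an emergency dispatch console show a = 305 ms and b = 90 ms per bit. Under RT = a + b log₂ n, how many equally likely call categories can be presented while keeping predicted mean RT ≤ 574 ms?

Set 305 + 90·log₂ n ≤ 574 → log₂ n ≤ (574 − 305)/90 = 2.9889.
So n ≤ 2^2.9889 = 7.939; the largest integer n is 7.

7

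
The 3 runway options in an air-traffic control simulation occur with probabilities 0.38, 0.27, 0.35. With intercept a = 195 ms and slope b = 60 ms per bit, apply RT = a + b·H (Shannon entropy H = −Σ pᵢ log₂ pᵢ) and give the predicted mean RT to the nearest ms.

289 ms

H = 0.38·log₂(1/0.38) + 0.27·log₂(1/0.27) + 0.35·log₂(1/0.35) = 1.5706 bits.
RT = 195 + 60 × 1.5706 = 289.23 ms.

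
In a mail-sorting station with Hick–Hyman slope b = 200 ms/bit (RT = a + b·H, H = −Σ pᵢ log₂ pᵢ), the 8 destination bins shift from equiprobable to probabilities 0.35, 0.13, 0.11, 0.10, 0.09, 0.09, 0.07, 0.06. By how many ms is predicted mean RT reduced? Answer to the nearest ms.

Equiprobable entropy H₀ = log₂ 8 = 3.0000 bits.
Skewed entropy H = −Σ pᵢ log₂ pᵢ = 2.7326 bits.
ΔRT = b·(H₀ − H) = 200 × 0.2674 = 53.48 ms.

53 ms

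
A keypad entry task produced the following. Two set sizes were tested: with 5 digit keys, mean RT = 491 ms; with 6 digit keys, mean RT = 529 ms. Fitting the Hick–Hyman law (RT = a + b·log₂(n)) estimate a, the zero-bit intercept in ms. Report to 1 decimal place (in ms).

The slope on a log₂ axis is (529 − 491) / (2.5850 − 2.3219) = 144.468 ms/bit.
a = RT₁ − b·log₂ n₁ = 491 − 144.468 × 2.3219 = 155.556 ms.

155.6 ms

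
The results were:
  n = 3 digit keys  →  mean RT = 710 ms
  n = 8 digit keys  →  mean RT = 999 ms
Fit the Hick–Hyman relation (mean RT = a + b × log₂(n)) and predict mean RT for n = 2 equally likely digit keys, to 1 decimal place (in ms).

With log₂ n on the abscissa the relation is linear; from the two conditions:
  b = (999 − 710) / (log₂ 8 − log₂ 3) = 289 / (3 − 1.5850) = 204.235 ms/bit
  a = 710 − 204.235 × 1.5850 = 386.295 ms
Then RT(2) = 386.295 + 204.235 × log₂ 2 = 386.295 + 204.235 × 1 ≈ 590.530 ms.

590.5 ms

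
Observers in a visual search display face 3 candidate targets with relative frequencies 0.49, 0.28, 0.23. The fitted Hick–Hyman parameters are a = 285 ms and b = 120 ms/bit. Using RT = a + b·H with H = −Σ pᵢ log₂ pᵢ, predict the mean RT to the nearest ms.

H = 0.49·log₂(1/0.49) + 0.28·log₂(1/0.28) + 0.23·log₂(1/0.23) = 1.5062 bits.
RT = 285 + 120 × 1.5062 = 465.74 ms.

466 ms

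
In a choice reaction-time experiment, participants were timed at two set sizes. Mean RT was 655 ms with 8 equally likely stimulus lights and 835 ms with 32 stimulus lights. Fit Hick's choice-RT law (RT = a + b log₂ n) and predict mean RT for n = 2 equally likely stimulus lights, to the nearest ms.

RT is linear in log₂ n, so two points fix the line:
  b = (835 − 655) / (log₂ 32 − log₂ 8) = 180 / (5 − 3) = 90 ms/bit
  a = 655 − 90 × 3 = 385 ms
Then RT(2) = 385 + 90 × log₂ 2 = 385 + 90 × 1 ≈ 475.000 ms.

475 ms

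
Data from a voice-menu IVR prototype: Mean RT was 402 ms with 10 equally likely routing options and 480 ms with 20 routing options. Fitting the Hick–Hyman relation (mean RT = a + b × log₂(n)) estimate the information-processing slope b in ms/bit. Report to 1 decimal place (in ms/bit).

78.0 ms/bit

b = (RT₂ − RT₁)/(log₂ n₂ − log₂ n₁) = (480 − 402)/(4.3219 − 3.3219) = 78.000 ms/bit.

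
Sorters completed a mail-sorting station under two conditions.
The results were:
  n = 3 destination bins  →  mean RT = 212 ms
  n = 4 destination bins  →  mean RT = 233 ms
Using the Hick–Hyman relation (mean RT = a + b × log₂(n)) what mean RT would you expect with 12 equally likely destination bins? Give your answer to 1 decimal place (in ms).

Fit slope and intercept:
  b = (233 − 212) / (log₂ 4 − log₂ 3) = 21 / (2 − 1.5850) = 50.598 ms/bit
  a = 212 − 50.598 × 1.5850 = 131.804 ms
Then RT(12) = 131.804 + 50.598 × log₂ 12 = 131.804 + 50.598 × 3.5850 ≈ 313.196 ms.

313.2 ms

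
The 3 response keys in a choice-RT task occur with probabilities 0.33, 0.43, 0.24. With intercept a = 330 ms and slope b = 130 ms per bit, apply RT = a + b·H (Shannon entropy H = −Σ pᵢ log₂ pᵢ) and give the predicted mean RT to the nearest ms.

531 ms

Entropy contributions −pᵢ log₂ pᵢ: 0.5278, 0.5236, 0.4941; sum H = 1.5455 bits.
RT = a + bH = 330 + 130·1.5455 = 530.92 ms.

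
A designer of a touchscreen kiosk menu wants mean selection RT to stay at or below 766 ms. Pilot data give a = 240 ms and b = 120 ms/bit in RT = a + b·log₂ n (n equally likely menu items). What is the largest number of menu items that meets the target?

Information budget: (766 − 240)/120 = 4.3833 bits, so n ≤ 2^4.3833 = 20.870 → at most 20.

20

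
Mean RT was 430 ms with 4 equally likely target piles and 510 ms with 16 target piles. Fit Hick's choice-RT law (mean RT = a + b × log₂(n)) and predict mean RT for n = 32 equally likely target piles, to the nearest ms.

550 ms

Solve the two-equation system in a and b:
  b = (510 − 430) / (log₂ 16 − log₂ 4) = 80 / (4 − 2) = 40 ms/bit
  a = 430 − 40 × 2 = 350 ms
Then RT(32) = 350 + 40 × log₂ 32 = 350 + 40 × 5 ≈ 550.000 ms.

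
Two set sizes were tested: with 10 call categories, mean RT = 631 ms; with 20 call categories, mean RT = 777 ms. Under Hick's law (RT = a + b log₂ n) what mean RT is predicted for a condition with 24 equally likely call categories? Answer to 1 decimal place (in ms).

With log₂ n on the abscissa the relation is linear; from the two conditions:
  b = (777 − 631) / (log₂ 20 − log₂ 10) = 146 / (4.3219 − 3.3219) = 146.000 ms/bit
  a = 631 − 146.000 × 3.3219 = 145.998 ms
Then RT(24) = 145.998 + 146.000 × log₂ 24 = 145.998 + 146.000 × 4.5850 ≈ 815.403 ms.

815.4 ms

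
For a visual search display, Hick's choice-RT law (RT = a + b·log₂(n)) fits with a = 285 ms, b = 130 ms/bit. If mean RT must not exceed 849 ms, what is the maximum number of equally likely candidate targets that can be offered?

20

130·log₂ n ≤ 849 − 285 = 564, giving log₂ n ≤ 4.3385 and n ≤ 20.231. The largest whole number is 20.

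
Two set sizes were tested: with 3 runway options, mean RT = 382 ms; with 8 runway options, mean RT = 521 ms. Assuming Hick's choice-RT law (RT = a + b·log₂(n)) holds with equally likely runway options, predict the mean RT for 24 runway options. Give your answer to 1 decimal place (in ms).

Solve the two-equation system in a and b:
  b = (521 − 382) / (log₂ 8 − log₂ 3) = 139 / (3 − 1.5850) = 98.231 ms/bit
  a = 382 − 98.231 × 1.5850 = 226.308 ms
Then RT(24) = 226.308 + 98.231 × log₂ 24 = 226.308 + 98.231 × 4.5850 ≈ 676.692 ms.

676.7 ms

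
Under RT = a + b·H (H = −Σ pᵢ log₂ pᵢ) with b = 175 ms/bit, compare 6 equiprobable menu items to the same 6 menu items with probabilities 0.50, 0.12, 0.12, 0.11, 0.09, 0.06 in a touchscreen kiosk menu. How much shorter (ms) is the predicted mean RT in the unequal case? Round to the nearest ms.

Equiprobable entropy H₀ = log₂ 6 = 2.5850 bits.
Skewed entropy H = −Σ pᵢ log₂ pᵢ = 2.1406 bits.
ΔRT = b·(H₀ − H) = 175 × 0.4444 = 77.76 ms.

78 ms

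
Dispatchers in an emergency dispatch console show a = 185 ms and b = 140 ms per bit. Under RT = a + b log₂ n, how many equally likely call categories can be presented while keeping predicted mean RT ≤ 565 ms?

Information budget: (565 − 185)/140 = 2.7143 bits, so n ≤ 2^2.7143 = 6.563 → at most 6.

6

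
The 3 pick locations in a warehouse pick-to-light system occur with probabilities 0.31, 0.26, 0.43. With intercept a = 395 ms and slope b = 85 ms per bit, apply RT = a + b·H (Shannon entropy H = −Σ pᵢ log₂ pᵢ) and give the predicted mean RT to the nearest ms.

Entropy contributions −pᵢ log₂ pᵢ: 0.5238, 0.5053, 0.5236; sum H = 1.5526 bits.
RT = a + bH = 395 + 85·1.5526 = 526.98 ms.

527 ms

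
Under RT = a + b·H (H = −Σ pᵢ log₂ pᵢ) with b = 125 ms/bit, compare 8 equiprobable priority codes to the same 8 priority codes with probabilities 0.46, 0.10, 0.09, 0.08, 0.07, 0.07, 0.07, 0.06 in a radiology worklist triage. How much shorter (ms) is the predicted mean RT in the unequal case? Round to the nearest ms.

62 ms

The RT saving is b·ΔH. Equiprobable H₀ = log₂(8) = 3.0000 bits; with the given probabilities H = 2.5009 bits.
b·(H₀ − H) = 125 × (3.0000 − 2.5009) = 62.39 ms.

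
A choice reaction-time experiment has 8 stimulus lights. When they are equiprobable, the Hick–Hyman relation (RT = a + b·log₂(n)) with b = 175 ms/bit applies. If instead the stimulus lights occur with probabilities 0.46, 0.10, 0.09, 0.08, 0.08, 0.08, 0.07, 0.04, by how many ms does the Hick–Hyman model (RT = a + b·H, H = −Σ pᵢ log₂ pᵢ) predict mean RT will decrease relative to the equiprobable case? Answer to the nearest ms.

89 ms

Equiprobable entropy H₀ = log₂ 8 = 3.0000 bits.
Skewed entropy H = −Σ pᵢ log₂ pᵢ = 2.4890 bits.
ΔRT = b·(H₀ − H) = 175 × 0.5110 = 89.42 ms.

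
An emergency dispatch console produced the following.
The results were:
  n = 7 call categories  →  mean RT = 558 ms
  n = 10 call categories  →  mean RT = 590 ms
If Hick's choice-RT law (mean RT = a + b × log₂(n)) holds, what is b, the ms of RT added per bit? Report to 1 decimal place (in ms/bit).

b = (RT₂ − RT₁)/(log₂ n₂ − log₂ n₁) = (590 − 558)/(3.3219 − 2.8074) = 62.187 ms/bit.

62.2 ms/bit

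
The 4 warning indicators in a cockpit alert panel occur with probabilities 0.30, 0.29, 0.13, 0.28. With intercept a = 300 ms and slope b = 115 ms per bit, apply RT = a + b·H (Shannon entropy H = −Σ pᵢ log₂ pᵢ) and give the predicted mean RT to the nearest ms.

523 ms

Entropy contributions −pᵢ log₂ pᵢ: 0.5211, 0.5179, 0.3826, 0.5142; sum H = 1.9359 bits.
RT = a + bH = 300 + 115·1.9359 = 522.62 ms.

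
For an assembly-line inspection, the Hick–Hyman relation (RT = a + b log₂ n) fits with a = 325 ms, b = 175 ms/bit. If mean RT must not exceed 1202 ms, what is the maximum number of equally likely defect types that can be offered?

Set 325 + 175·log₂ n ≤ 1202 → log₂ n ≤ (1202 − 325)/175 = 5.0114.
So n ≤ 2^5.0114 = 32.255; the largest integer n is 32.

32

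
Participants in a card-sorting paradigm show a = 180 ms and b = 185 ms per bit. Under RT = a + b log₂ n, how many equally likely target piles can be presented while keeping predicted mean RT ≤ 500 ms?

3

185·log₂ n ≤ 500 − 180 = 320, giving log₂ n ≤ 1.7297 and n ≤ 3.317. The largest whole number is 3.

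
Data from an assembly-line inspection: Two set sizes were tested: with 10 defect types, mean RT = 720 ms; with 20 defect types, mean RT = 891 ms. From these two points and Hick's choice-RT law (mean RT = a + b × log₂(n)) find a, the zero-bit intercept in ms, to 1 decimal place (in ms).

b = (RT₂ − RT₁)/(log₂ n₂ − log₂ n₁) = (891 − 720)/(4.3219 − 3.3219) = 171.000 ms/bit.
Intercept: a = 720 − 171.000·log₂(10) = 151.950 ms.

152.0 ms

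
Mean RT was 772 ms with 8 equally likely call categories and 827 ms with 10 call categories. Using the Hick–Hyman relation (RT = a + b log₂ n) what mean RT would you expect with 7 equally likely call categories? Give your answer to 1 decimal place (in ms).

739.1 ms

RT is linear in log₂ n, so two points fix the line:
  b = (827 − 772) / (log₂ 10 − log₂ 8) = 55 / (3.3219 − 3) = 170.846 ms/bit
  a = 772 − 170.846 × 3 = 259.463 ms
Then RT(7) = 259.463 + 170.846 × log₂ 7 = 259.463 + 170.846 × 2.8074 ≈ 739.087 ms.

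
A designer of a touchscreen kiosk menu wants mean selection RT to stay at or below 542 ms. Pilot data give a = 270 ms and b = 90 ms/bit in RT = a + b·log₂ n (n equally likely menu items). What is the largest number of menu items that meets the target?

Information budget: (542 − 270)/90 = 3.0222 bits, so n ≤ 2^3.0222 = 8.124 → at most 8.

8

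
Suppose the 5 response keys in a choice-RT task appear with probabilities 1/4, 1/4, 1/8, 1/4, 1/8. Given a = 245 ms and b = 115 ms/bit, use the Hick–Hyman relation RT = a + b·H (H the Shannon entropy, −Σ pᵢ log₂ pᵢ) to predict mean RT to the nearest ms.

Each term −pᵢ log₂ pᵢ: 0.25·2 + 0.25·2 + 0.125·3 + 0.25·2 + 0.125·3; summed, H = 2.250 bits.
Mean RT = a + bH = 245 + 115·2.250 = 503.75 ms.

504 ms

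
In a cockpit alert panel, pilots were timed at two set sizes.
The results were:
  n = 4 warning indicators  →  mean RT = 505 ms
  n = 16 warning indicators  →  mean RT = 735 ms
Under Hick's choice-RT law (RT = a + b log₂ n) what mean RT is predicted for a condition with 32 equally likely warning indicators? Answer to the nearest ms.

850 ms

RT is linear in log₂ n, so two points fix the line:
  b = (735 − 505) / (log₂ 16 − log₂ 4) = 230 / (4 − 2) = 115 ms/bit
  a = 505 − 115 × 2 = 275 ms
Then RT(32) = 275 + 115 × log₂ 32 = 275 + 115 × 5 ≈ 850.000 ms.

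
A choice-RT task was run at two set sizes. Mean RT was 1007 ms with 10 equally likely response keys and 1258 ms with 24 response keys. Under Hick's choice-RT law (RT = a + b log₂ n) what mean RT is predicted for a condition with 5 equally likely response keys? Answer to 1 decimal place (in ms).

808.3 ms

Fit slope and intercept:
  b = (1258 − 1007) / (log₂ 24 − log₂ 10) = 251 / (4.5850 − 3.3219) = 198.728 ms/bit
  a = 1007 − 198.728 × 3.3219 = 346.841 ms
Then RT(5) = 346.841 + 198.728 × log₂ 5 = 346.841 + 198.728 × 2.3219 ≈ 808.272 ms.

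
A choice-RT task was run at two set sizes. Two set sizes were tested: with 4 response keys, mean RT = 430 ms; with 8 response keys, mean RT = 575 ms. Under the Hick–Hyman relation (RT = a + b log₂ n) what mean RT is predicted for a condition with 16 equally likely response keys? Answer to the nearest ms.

720 ms

Solve the two-equation system in a and b:
  b = (575 − 430) / (log₂ 8 − log₂ 4) = 145 / (3 − 2) = 145 ms/bit
  a = 430 − 145 × 2 = 140 ms
Then RT(16) = 140 + 145 × log₂ 16 = 140 + 145 × 4 ≈ 720.000 ms.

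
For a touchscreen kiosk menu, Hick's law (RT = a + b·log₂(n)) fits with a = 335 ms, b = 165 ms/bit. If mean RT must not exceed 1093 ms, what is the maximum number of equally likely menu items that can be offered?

Set 335 + 165·log₂ n ≤ 1093 → log₂ n ≤ (1093 − 335)/165 = 4.5939.
So n ≤ 2^4.5939 = 24.150; the largest integer n is 24.

24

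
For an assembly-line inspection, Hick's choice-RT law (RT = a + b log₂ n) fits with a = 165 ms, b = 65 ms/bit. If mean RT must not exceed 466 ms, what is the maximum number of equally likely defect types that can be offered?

Information budget: (466 − 165)/65 = 4.6308 bits, so n ≤ 2^4.6308 = 24.774 → at most 24.

24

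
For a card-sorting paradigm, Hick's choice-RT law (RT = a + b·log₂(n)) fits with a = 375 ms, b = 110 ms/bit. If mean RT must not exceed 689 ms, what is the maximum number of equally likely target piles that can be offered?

7

Information budget: (689 − 375)/110 = 2.8545 bits, so n ≤ 2^2.8545 = 7.233 → at most 7.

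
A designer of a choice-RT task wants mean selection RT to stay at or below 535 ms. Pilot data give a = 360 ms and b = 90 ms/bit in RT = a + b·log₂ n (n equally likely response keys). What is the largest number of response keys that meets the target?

Set 360 + 90·log₂ n ≤ 535 → log₂ n ≤ (535 − 360)/90 = 1.9444.
So n ≤ 2^1.9444 = 3.849; the largest integer n is 3.

3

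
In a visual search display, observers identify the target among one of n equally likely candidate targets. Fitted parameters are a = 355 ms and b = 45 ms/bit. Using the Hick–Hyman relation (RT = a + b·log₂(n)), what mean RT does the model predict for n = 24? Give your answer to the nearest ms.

561 ms

log₂(24) = 4.5850 bits, so RT = 355 + 45 × 4.5850 ≈ 561.323 ms.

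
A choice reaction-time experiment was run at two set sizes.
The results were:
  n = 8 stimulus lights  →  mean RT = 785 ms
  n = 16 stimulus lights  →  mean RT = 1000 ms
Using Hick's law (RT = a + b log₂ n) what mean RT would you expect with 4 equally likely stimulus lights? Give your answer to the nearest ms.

RT is linear in log₂ n, so two points fix the line:
  b = (1000 − 785) / (log₂ 16 − log₂ 8) = 215 / (4 − 3) = 215 ms/bit
  a = 785 − 215 × 3 = 140 ms
Then RT(4) = 140 + 215 × log₂ 4 = 140 + 215 × 2 ≈ 570.000 ms.

570 ms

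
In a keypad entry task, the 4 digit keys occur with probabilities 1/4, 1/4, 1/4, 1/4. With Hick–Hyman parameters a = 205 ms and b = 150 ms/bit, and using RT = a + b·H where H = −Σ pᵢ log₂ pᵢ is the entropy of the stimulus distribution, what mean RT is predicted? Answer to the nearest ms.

505 ms

Each term −pᵢ log₂ pᵢ: 0.25·2 + 0.25·2 + 0.25·2 + 0.25·2; summed, H = 2.000 bits.
Mean RT = a + bH = 205 + 150·2.000 = 505.00 ms.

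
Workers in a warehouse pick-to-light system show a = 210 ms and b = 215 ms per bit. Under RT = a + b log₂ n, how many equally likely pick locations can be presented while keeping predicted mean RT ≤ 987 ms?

12

215·log₂ n ≤ 987 − 210 = 777, giving log₂ n ≤ 3.6140 and n ≤ 12.244. The largest whole number is 12.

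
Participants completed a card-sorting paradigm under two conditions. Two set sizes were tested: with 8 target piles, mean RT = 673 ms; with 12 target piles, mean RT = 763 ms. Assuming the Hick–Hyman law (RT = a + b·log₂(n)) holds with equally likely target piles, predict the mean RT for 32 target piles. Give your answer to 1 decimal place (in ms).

Solve the two-equation system in a and b:
  b = (763 − 673) / (log₂ 12 − log₂ 8) = 90 / (3.5850 − 3) = 153.856 ms/bit
  a = 673 − 153.856 × 3 = 211.432 ms
Then RT(32) = 211.432 + 153.856 × log₂ 32 = 211.432 + 153.856 × 5 ≈ 980.712 ms.

980.7 ms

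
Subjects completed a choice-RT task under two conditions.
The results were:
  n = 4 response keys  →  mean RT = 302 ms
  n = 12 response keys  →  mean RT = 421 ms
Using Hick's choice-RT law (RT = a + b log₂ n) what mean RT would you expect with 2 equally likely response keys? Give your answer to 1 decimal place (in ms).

Solve the two-equation system in a and b:
  b = (421 − 302) / (log₂ 12 − log₂ 4) = 119 / (3.5850 − 2) = 75.081 ms/bit
  a = 302 − 75.081 × 2 = 151.839 ms
Then RT(2) = 151.839 + 75.081 × log₂ 2 = 151.839 + 75.081 × 1 ≈ 226.919 ms.

226.9 ms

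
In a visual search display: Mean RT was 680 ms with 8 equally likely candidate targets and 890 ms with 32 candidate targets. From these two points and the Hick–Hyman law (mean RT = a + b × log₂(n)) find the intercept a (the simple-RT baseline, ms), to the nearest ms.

b = (RT₂ − RT₁)/(log₂ n₂ − log₂ n₁) = (890 − 680)/(5 − 3) = 105 ms/bit.
Intercept: a = 680 − 105·log₂(8) = 365.000 ms.

365 ms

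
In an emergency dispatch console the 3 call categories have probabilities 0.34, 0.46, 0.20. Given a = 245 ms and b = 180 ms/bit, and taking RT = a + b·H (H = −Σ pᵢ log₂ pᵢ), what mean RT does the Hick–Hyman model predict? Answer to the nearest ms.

517 ms

H = 0.34·log₂(1/0.34) + 0.46·log₂(1/0.46) + 0.20·log₂(1/0.20) = 1.5089 bits.
RT = 245 + 180 × 1.5089 = 516.60 ms.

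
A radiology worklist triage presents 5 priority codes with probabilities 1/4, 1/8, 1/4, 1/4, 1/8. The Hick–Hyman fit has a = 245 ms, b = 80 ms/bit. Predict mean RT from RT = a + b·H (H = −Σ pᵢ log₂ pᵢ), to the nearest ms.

Each term −pᵢ log₂ pᵢ: 0.25·2 + 0.125·3 + 0.25·2 + 0.25·2 + 0.125·3; summed, H = 2.250 bits.
Mean RT = a + bH = 245 + 80·2.250 = 425.00 ms.

425 ms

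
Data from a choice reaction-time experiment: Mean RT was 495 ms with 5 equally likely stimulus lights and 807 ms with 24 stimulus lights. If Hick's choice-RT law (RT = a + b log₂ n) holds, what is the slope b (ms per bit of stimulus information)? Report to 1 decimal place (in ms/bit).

Slope: b = (807 − 495) / (log₂ 24 − log₂ 5) = 312/2.2630 = 137.868 ms/bit.

137.9 ms/bit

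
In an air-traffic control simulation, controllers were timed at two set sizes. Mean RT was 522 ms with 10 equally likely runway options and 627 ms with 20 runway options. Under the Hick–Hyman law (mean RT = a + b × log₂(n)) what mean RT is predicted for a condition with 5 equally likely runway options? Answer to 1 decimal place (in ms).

With log₂ n on the abscissa the relation is linear; from the two conditions:
  b = (627 − 522) / (log₂ 20 − log₂ 10) = 105 / (4.3219 − 3.3219) = 105.000 ms/bit
  a = 522 − 105.000 × 3.3219 = 173.198 ms
Then RT(5) = 173.198 + 105.000 × log₂ 5 = 173.198 + 105.000 × 2.3219 ≈ 417.000 ms.

417.0 ms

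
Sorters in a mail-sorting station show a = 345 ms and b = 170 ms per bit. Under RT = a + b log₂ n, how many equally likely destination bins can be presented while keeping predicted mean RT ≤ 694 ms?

Set 345 + 170·log₂ n ≤ 694 → log₂ n ≤ (694 − 345)/170 = 2.0529.
So n ≤ 2^2.0529 = 4.150; the largest integer n is 4.

4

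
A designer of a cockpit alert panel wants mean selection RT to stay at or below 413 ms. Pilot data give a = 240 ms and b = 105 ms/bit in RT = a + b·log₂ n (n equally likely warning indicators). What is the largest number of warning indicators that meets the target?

105·log₂ n ≤ 413 − 240 = 173, giving log₂ n ≤ 1.6476 and n ≤ 3.133. The largest whole number is 3.

3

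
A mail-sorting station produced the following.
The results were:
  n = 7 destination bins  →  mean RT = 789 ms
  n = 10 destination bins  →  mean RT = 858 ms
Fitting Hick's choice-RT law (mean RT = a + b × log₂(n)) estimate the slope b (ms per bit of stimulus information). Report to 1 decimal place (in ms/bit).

The slope on a log₂ axis is (858 − 789) / (3.3219 − 2.8074) = 134.092 ms/bit.

134.1 ms/bit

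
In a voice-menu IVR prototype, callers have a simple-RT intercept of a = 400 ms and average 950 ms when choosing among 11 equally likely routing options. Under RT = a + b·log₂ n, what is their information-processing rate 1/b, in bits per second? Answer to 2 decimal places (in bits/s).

6.29 bits/s

b = (950 − 400)/log₂ 11 = 550/3.4594 = 158.986 ms per bit = 0.15899 s/bit; the reciprocal is 6.290 bits/s.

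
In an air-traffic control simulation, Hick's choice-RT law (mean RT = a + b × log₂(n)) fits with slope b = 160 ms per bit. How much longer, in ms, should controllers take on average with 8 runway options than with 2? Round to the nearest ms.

320 ms

Only the slope matters, since a is common to both: ΔRT = b·log₂(n₂/n₁).
log₂(8) − log₂(2) = log₂(8/2) = log₂(4) = 2.
ΔRT = 160 × 2.0000 = 320.000 ms.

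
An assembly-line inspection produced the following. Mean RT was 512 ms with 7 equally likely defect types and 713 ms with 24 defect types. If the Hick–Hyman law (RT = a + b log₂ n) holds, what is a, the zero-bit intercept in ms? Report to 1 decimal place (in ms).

Slope: b = (713 − 512) / (log₂ 24 − log₂ 7) = 201/1.7776 = 113.073 ms/bit.
a = RT₁ − b·log₂ n₁ = 512 − 113.073 × 2.8074 = 194.563 ms.

194.6 ms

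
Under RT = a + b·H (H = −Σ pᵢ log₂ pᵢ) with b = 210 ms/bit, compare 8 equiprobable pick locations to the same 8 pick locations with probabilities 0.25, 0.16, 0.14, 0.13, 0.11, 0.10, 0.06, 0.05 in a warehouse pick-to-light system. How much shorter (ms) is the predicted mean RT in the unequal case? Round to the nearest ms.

33 ms

Equiprobable entropy H₀ = log₂ 8 = 3.0000 bits.
Skewed entropy H = −Σ pᵢ log₂ pᵢ = 2.8449 bits.
ΔRT = b·(H₀ − H) = 210 × 0.1551 = 32.58 ms.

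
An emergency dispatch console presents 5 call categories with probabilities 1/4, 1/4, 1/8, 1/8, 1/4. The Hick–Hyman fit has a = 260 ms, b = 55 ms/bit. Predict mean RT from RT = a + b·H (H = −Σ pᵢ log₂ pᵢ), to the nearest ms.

384 ms

H = −Σ pᵢ log₂ pᵢ = 0.25·2 + 0.25·2 + 0.125·3 + 0.125·3 + 0.25·2 = 2.250 bits.
RT = 260 + 55 × 2.250 = 383.75 ms.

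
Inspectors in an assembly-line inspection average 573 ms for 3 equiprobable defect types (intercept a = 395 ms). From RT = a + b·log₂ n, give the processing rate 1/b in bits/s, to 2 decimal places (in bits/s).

Choice component = 573 − 395 = 178 ms over log₂(3) = 1.5850 bits.
b = 178 / 1.5850 = 112.305 ms/bit, so 1/b = 8.904 bits/s.

8.90 bits/s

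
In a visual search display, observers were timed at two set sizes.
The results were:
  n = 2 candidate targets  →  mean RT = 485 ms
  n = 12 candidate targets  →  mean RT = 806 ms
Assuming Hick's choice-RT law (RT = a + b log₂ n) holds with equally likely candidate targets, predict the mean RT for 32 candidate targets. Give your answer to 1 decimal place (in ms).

RT is linear in log₂ n, so two points fix the line:
  b = (806 − 485) / (log₂ 12 − log₂ 2) = 321 / (3.5850 − 1) = 124.180 ms/bit
  a = 485 − 124.180 × 1 = 360.820 ms
Then RT(32) = 360.820 + 124.180 × log₂ 32 = 360.820 + 124.180 × 5 ≈ 981.719 ms.

981.7 ms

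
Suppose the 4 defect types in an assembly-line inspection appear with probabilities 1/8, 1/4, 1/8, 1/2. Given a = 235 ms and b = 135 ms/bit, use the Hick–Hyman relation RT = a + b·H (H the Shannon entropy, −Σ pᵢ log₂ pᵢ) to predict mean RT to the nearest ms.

471 ms

H = −Σ pᵢ log₂ pᵢ = 0.125·3 + 0.25·2 + 0.125·3 + 0.5·1 = 1.750 bits.
RT = 235 + 135 × 1.750 = 471.25 ms.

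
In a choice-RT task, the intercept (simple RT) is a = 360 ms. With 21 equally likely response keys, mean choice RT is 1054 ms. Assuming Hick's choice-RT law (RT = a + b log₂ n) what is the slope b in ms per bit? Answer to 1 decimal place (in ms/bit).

158.0 ms/bit

log₂(21) = 4.3923 bits.
b = (RT − a)/log₂ n = (1054 − 360) / 4.3923 = 158.003 ms/bit.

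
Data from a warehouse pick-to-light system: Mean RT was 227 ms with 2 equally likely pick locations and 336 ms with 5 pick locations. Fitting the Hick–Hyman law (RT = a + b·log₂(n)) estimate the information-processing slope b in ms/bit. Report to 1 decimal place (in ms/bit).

b = (RT₂ − RT₁)/(log₂ n₂ − log₂ n₁) = (336 − 227)/(2.3219 − 1) = 82.455 ms/bit.

82.5 ms/bit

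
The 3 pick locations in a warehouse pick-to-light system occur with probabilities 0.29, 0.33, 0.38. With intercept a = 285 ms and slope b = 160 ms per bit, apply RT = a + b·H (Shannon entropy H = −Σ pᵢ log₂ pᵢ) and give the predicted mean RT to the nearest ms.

Entropy contributions −pᵢ log₂ pᵢ: 0.5179, 0.5278, 0.5305; sum H = 1.5762 bits.
RT = a + bH = 285 + 160·1.5762 = 537.19 ms.

537 ms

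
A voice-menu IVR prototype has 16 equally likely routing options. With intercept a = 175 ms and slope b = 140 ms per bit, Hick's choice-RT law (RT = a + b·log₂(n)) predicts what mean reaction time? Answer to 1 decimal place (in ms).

735.0 ms

log₂(16) = 4 bits, so RT = 175 + 140 × 4 ≈ 735.000 ms.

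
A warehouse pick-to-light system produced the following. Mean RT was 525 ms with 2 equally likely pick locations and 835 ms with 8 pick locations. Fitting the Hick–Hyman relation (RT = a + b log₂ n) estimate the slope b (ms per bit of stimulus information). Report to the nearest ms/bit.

155 ms/bit

The slope on a log₂ axis is (835 − 525) / (3 − 1) = 155 ms/bit.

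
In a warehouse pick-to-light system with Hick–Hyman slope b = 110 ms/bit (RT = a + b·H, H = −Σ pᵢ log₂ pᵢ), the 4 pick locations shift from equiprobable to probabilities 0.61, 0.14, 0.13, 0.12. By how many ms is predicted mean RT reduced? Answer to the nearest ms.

46 ms

The RT saving is b·ΔH. Equiprobable H₀ = log₂(4) = 2.0000 bits; with the given probabilities H = 1.5818 bits.
b·(H₀ − H) = 110 × (2.0000 − 1.5818) = 46.00 ms.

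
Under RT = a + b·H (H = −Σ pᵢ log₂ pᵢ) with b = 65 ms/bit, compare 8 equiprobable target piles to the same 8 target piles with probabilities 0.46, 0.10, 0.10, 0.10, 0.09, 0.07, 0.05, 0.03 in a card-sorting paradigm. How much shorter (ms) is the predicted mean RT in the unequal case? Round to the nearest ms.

Equiprobable entropy H₀ = log₂ 8 = 3.0000 bits.
Skewed entropy H = −Σ pᵢ log₂ pᵢ = 2.4610 bits.
ΔRT = b·(H₀ − H) = 65 × 0.5390 = 35.04 ms.

35 ms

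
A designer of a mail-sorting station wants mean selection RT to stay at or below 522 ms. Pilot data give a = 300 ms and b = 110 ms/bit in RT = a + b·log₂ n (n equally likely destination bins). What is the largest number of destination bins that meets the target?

4

110·log₂ n ≤ 522 − 300 = 222, giving log₂ n ≤ 2.0182 and n ≤ 4.051. The largest whole number is 4.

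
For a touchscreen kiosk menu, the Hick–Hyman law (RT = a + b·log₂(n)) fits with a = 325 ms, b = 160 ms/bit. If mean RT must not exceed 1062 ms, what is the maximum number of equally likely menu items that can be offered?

Set 325 + 160·log₂ n ≤ 1062 → log₂ n ≤ (1062 − 325)/160 = 4.6063.
So n ≤ 2^4.6063 = 24.357; the largest integer n is 24.

24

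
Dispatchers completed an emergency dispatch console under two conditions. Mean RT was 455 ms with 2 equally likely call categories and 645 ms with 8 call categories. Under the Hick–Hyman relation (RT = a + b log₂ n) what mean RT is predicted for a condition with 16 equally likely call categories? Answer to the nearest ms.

740 ms

With log₂ n on the abscissa the relation is linear; from the two conditions:
  b = (645 − 455) / (log₂ 8 − log₂ 2) = 190 / (3 − 1) = 95 ms/bit
  a = 455 − 95 × 1 = 360 ms
Then RT(16) = 360 + 95 × log₂ 16 = 360 + 95 × 4 ≈ 740.000 ms.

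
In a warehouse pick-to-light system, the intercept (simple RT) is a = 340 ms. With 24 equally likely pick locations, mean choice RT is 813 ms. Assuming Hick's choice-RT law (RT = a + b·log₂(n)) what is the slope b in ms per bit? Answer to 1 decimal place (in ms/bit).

103.2 ms/bit

b = (813 − 340) / log₂(24) = 473 / 4.5850 = 103.163 ms/bit.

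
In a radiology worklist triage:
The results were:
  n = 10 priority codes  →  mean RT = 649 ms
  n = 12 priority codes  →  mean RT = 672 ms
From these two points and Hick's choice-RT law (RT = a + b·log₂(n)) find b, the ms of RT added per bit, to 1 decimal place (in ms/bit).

87.4 ms/bit

The slope on a log₂ axis is (672 − 649) / (3.5850 − 3.3219) = 87.441 ms/bit.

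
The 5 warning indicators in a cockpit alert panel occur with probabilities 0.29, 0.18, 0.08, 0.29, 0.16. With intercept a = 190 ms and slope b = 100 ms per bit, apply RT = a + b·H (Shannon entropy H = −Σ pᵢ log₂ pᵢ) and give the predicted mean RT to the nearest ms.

Entropy contributions −pᵢ log₂ pᵢ: 0.5179, 0.4453, 0.2915, 0.5179, 0.4230; sum H = 2.1956 bits.
RT = a + bH = 190 + 100·2.1956 = 409.56 ms.

410 ms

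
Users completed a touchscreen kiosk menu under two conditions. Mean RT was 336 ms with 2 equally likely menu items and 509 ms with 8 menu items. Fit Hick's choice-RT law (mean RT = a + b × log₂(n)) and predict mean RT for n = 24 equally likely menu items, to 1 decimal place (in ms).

646.1 ms

RT is linear in log₂ n, so two points fix the line:
  b = (509 − 336) / (log₂ 8 − log₂ 2) = 173 / (3 − 1) = 86.500 ms/bit
  a = 336 − 86.500 × 1 = 249.500 ms
Then RT(24) = 249.500 + 86.500 × log₂ 24 = 249.500 + 86.500 × 4.5850 ≈ 646.099 ms.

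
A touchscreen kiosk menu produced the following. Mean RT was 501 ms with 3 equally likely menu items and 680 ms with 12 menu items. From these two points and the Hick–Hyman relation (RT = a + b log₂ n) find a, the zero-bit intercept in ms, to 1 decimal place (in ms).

b = (RT₂ − RT₁)/(log₂ n₂ − log₂ n₁) = (680 − 501)/(3.5850 − 1.5850) = 89.500 ms/bit.
a = RT₁ − b·log₂ n₁ = 501 − 89.500 × 1.5850 = 359.146 ms.

359.1 ms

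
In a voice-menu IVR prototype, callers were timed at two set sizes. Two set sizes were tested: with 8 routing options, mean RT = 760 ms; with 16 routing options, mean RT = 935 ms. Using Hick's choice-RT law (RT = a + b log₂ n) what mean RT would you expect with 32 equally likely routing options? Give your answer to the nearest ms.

With log₂ n on the abscissa the relation is linear; from the two conditions:
  b = (935 − 760) / (log₂ 16 − log₂ 8) = 175 / (4 − 3) = 175 ms/bit
  a = 760 − 175 × 3 = 235 ms
Then RT(32) = 235 + 175 × log₂ 32 = 235 + 175 × 5 ≈ 1110.000 ms.

1110 ms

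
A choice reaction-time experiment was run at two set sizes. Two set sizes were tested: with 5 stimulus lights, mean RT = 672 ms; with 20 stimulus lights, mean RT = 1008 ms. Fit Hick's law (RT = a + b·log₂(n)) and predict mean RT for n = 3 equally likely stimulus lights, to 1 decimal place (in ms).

548.2 ms

RT is linear in log₂ n, so two points fix the line:
  b = (1008 − 672) / (log₂ 20 − log₂ 5) = 336 / (4.3219 − 2.3219) = 168.000 ms/bit
  a = 672 − 168.000 × 2.3219 = 281.916 ms
Then RT(3) = 281.916 + 168.000 × log₂ 3 = 281.916 + 168.000 × 1.5850 ≈ 548.190 ms.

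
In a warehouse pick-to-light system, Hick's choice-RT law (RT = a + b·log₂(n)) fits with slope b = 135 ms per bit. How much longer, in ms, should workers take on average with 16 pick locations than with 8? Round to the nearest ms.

135 ms

ΔRT = (a + b log₂ n₂) − (a + b log₂ n₁) = b·(log₂ n₂ − log₂ n₁).
log₂(16) − log₂(8) = log₂(16/8) = log₂(2) = 1.
ΔRT = 135 × 1.0000 = 135.000 ms.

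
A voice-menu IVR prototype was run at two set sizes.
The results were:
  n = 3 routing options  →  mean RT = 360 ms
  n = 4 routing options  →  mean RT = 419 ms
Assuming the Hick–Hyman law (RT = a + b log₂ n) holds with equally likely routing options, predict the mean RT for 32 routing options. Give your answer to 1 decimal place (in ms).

RT is linear in log₂ n, so two points fix the line:
  b = (419 − 360) / (log₂ 4 − log₂ 3) = 59 / (2 − 1.5850) = 142.156 ms/bit
  a = 360 − 142.156 × 1.5850 = 134.688 ms
Then RT(32) = 134.688 + 142.156 × log₂ 32 = 134.688 + 142.156 × 5 ≈ 845.467 ms.

845.5 ms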